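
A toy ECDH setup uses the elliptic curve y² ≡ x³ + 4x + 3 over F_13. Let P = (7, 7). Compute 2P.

(11, 0)

tangent at (7, 7): λ = (3·7² + 4)/(2·7) ≡ 8/1. 1⁻¹ ≡ 1 (mod 13) since 1·1 = 1 ≡ 1, so λ ≡ 8·1 ≡ 8.
  x = λ² - 7 - 7 = 64 - 14 ≡ 11; y = λ·(7 - 11) - 7 ≡ 0. → (11, 0)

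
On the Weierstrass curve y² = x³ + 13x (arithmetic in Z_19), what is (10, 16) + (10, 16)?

(6, 16)

tangent at (10, 16): λ = (3·10² + 13)/(2·16) ≡ 9/13. 13⁻¹ ≡ 3 (mod 19) since 13·3 = 39 ≡ 1, so λ ≡ 9·3 ≡ 8.
  x = λ² - 10 - 10 = 64 - 20 ≡ 6; y = λ·(10 - 6) - 16 ≡ 16. → (6, 16)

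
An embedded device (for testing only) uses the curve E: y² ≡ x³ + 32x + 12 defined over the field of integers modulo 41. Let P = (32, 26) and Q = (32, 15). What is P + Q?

O

The two points share x = 32 and their y-coordinates satisfy 26 + 15 ≡ 0 (mod 41), so they are inverses. Their sum is O.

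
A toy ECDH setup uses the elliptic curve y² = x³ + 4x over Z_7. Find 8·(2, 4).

Write P = (2, 4).
Repeated addition: build up to 8P.
2P: tangent at (2, 4): λ = (3·2² + 4)/(2·4) ≡ 2/1. 1⁻¹ ≡ 1 (mod 7), so λ ≡ 2·1 ≡ 2.
  x = λ² - 2 - 2 = 4 - 4 ≡ 0; y = λ·(2 - 0) - 4 ≡ 0. → (0, 0)
3P: (0, 0) + (2, 4). λ = (4 - 0)/(2 - 0) ≡ 4/2 mod 7. 2⁻¹ ≡ 4 (mod 7), so λ ≡ 2.
  x = λ² - 0 - 2 = 4 - 2 ≡ 2; y = λ·(0 - 2) - 0 ≡ 3. → (2, 3)
4P: (2, 3) + (2, 4): same x and y₁ ≡ -y₂, so the sum is the point at infinity.
5P: the point at infinity + (2, 4) = (2, 4) (identity).
6P: tangent at (2, 4): λ = (3·2² + 4)/(2·4) ≡ 2/1. 1⁻¹ ≡ 1 (mod 7) since 1·1 = 1 ≡ 1, so λ ≡ 2·1 ≡ 2.
  x = λ² - 2 - 2 = 4 - 4 ≡ 0; y = λ·(2 - 0) - 4 ≡ 0. → (0, 0)
7P: (0, 0) + (2, 4). λ = (4 - 0)/(2 - 0) ≡ 4/2 mod 7. 2⁻¹ ≡ 4 (mod 7), so λ ≡ 2.
  x = λ² - 0 - 2 = 4 - 2 ≡ 2; y = λ·(0 - 2) - 0 ≡ 3. → (2, 3)
8P: (2, 3) + (2, 4): same x and y₁ ≡ -y₂, so the sum is the point at infinity.

O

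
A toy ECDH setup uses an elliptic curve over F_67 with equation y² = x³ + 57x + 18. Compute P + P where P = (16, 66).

tangent at (16, 66): λ = (3·16² + 57)/(2·66) ≡ 21/65. 65⁻¹ ≡ 33 (mod 67) since 65·33 = 2145 ≡ 1, so λ ≡ 21·33 ≡ 23.
  x = λ² - 16 - 16 = 529 - 32 ≡ 28; y = λ·(16 - 28) - 66 ≡ 60. → (28, 60)

(28, 60)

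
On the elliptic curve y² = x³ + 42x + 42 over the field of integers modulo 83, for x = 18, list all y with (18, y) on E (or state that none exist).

none

x³ + 42x + 42 = 6630 ≡ 73 (mod 83).
73 is a non-residue mod 83; no y exists.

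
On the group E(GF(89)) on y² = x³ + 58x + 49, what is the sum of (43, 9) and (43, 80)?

The two points share x = 43 and their y-coordinates satisfy 9 + 80 ≡ 0 (mod 89), so they are inverses. Their sum is O.

O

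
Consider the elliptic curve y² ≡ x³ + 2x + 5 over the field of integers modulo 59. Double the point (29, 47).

(16, 48)

tangent at (29, 47): λ = (3·29² + 2)/(2·47) ≡ 47/35. 35⁻¹ ≡ 27 (mod 59) since 35·27 = 945 ≡ 1, so λ ≡ 47·27 ≡ 30.
  x = λ² - 29 - 29 = 900 - 58 ≡ 16; y = λ·(29 - 16) - 47 ≡ 48. → (16, 48)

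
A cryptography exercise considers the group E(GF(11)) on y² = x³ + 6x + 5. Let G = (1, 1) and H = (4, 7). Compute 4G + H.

First 4G:
Double-and-add on 4 = (100)₂. Start with G = (1, 1) for the leading 1-bit.
double: tangent at (1, 1): λ = (3·1² + 6)/(2·1) ≡ 9/2. 2⁻¹ ≡ 6 (mod 11), so λ ≡ 9·6 ≡ 10.
  x = λ² - 1 - 1 = 100 - 2 ≡ 10; y = λ·(1 - 10) - 1 ≡ 8. → (10, 8)
double: tangent at (10, 8): λ = (3·10² + 6)/(2·8) ≡ 9/5. 5⁻¹ ≡ 9 (mod 11) since 5·9 = 45 ≡ 1, so λ ≡ 9·9 ≡ 4.
  x = λ² - 10 - 10 = 16 - 20 ≡ 7; y = λ·(10 - 7) - 8 ≡ 4. → (7, 4)
4G = (7, 4).
Finally 4G + H:
(7, 4) + (4, 7). λ = (7 - 4)/(4 - 7) ≡ 3/8 mod 11. 8⁻¹ ≡ 7 (mod 11) since 8·7 = 56 ≡ 1, so λ ≡ 10.
  x = λ² - 7 - 4 = 100 - 11 ≡ 1; y = λ·(7 - 1) - 4 ≡ 1. → (1, 1)

(1, 1)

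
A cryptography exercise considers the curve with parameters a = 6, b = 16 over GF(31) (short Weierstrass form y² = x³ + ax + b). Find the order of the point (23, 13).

2P: tangent at (23, 13): λ = (3·23² + 6)/(2·13) ≡ 12/26. 26⁻¹ ≡ 6 (mod 31), so λ ≡ 12·6 ≡ 10.
  x = λ² - 23 - 23 = 100 - 46 ≡ 23; y = λ·(23 - 23) - 13 ≡ 18. → (23, 18)
3P: (23, 18) + (23, 13): same x and y₁ ≡ -y₂, so the sum is O.
3P = O, so the order is 3.

3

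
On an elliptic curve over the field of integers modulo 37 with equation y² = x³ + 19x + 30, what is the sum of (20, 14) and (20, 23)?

O

The two points share x = 20 and their y-coordinates satisfy 14 + 23 ≡ 0 (mod 37), so they are inverses. Their sum is 𝒪.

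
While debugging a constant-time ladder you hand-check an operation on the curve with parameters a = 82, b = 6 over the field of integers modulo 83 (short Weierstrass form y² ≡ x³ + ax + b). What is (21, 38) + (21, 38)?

(79, 19)

tangent at (21, 38): λ = (3·21² + 82)/(2·38) ≡ 77/76. 76⁻¹ ≡ 71 (mod 83) since 76·71 = 5396 ≡ 1, so λ ≡ 77·71 ≡ 72.
  x = λ² - 21 - 21 = 5184 - 42 ≡ 79; y = λ·(21 - 79) - 38 ≡ 19. → (79, 19)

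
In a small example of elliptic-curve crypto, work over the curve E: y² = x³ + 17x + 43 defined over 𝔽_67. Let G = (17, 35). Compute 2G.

tangent at (17, 35): λ = (3·17² + 17)/(2·35) ≡ 13/3. 3⁻¹ ≡ 45 (mod 67), so λ ≡ 13·45 ≡ 49.
  x = λ² - 17 - 17 = 2401 - 34 ≡ 22; y = λ·(17 - 22) - 35 ≡ 55. → (22, 55)

(22, 55)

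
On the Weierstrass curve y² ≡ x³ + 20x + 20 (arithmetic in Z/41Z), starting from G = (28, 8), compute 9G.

(31, 38)

Repeated addition: build up to 9G.
2G: tangent at (28, 8): λ = (3·28² + 20)/(2·8) ≡ 35/16. 16⁻¹ ≡ 18 (mod 41) since 16·18 = 288 ≡ 1, so λ ≡ 35·18 ≡ 15.
  x = λ² - 28 - 28 = 225 - 56 ≡ 5; y = λ·(28 - 5) - 8 ≡ 9. → (5, 9)
3G: (5, 9) + (28, 8). λ = (8 - 9)/(28 - 5) ≡ 40/23 mod 41. 23⁻¹ ≡ 25 (mod 41) since 23·25 = 575 ≡ 1, so λ ≡ 16.
  x = λ² - 5 - 28 = 256 - 33 ≡ 18; y = λ·(5 - 18) - 9 ≡ 29. → (18, 29)
4G: (18, 29) + (28, 8). λ = (8 - 29)/(28 - 18) ≡ 20/10 mod 41. 10⁻¹ ≡ 37 (mod 41) since 10·37 = 370 ≡ 1, so λ ≡ 2.
  x = λ² - 18 - 28 = 4 - 46 ≡ 40; y = λ·(18 - 40) - 29 ≡ 9. → (40, 9)
5G: (40, 9) + (28, 8). λ = (8 - 9)/(28 - 40) ≡ 40/29 mod 41. 29⁻¹ ≡ 17 (mod 41) since 29·17 = 493 ≡ 1, so λ ≡ 24.
  x = λ² - 40 - 28 = 576 - 68 ≡ 16; y = λ·(40 - 16) - 9 ≡ 34. → (16, 34)
6G: (16, 34) + (28, 8). λ = (8 - 34)/(28 - 16) ≡ 15/12 mod 41. 12⁻¹ ≡ 24 (mod 41) since 12·24 = 288 ≡ 1, so λ ≡ 32.
  x = λ² - 16 - 28 = 1024 - 44 ≡ 37; y = λ·(16 - 37) - 34 ≡ 32. → (37, 32)
7G: (37, 32) + (28, 8). λ = (8 - 32)/(28 - 37) ≡ 17/32 mod 41. 32⁻¹ ≡ 9 (mod 41), so λ ≡ 30.
  x = λ² - 37 - 28 = 900 - 65 ≡ 15; y = λ·(37 - 15) - 32 ≡ 13. → (15, 13)
8G: (15, 13) + (28, 8). λ = (8 - 13)/(28 - 15) ≡ 36/13 mod 41. 13⁻¹ ≡ 19 (mod 41) since 13·19 = 247 ≡ 1, so λ ≡ 28.
  x = λ² - 15 - 28 = 784 - 43 ≡ 3; y = λ·(15 - 3) - 13 ≡ 36. → (3, 36)
9G: (3, 36) + (28, 8). λ = (8 - 36)/(28 - 3) ≡ 13/25 mod 41. 25⁻¹ ≡ 23 (mod 41), so λ ≡ 12.
  x = λ² - 3 - 28 = 144 - 31 ≡ 31; y = λ·(3 - 31) - 36 ≡ 38. → (31, 38)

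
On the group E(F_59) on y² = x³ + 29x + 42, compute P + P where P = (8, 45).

tangent at (8, 45): λ = (3·8² + 29)/(2·45) ≡ 44/31. 31⁻¹ ≡ 40 (mod 59), so λ ≡ 44·40 ≡ 49.
  x = λ² - 8 - 8 = 2401 - 16 ≡ 25; y = λ·(8 - 25) - 45 ≡ 7. → (25, 7)

(25, 7)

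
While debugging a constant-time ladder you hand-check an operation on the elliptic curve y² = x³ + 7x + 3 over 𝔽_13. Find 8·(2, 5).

(4, 11)

Write Q = (2, 5).
Double-and-add on 8 = (1000)₂. Start with Q = (2, 5) for the leading 1-bit.
double: tangent at (2, 5): λ = (3·2² + 7)/(2·5) ≡ 6/10. 10⁻¹ ≡ 4 (mod 13), so λ ≡ 6·4 ≡ 11.
  x = λ² - 2 - 2 = 121 - 4 ≡ 0; y = λ·(2 - 0) - 5 ≡ 4. → (0, 4)
double: tangent at (0, 4): λ = (3·0² + 7)/(2·4) ≡ 7/8. 8⁻¹ ≡ 5 (mod 13), so λ ≡ 7·5 ≡ 9.
  x = λ² - 0 - 0 = 81 - 0 ≡ 3; y = λ·(0 - 3) - 4 ≡ 8. → (3, 8)
double: tangent at (3, 8): λ = (3·3² + 7)/(2·8) ≡ 8/3. 3⁻¹ ≡ 9 (mod 13), so λ ≡ 8·9 ≡ 7.
  x = λ² - 3 - 3 = 49 - 6 ≡ 4; y = λ·(3 - 4) - 8 ≡ 11. → (4, 11)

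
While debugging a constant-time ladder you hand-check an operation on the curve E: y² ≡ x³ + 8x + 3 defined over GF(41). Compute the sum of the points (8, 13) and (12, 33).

(5, 2)

(8, 13) + (12, 33). λ = (33 - 13)/(12 - 8) ≡ 20/4 mod 41. 4⁻¹ ≡ 31 (mod 41) since 4·31 = 124 ≡ 1, so λ ≡ 5.
  x = λ² - 8 - 12 = 25 - 20 ≡ 5; y = λ·(8 - 5) - 13 ≡ 2. → (5, 2)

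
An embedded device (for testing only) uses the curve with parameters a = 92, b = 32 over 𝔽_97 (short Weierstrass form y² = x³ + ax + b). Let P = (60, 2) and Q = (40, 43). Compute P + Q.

(60, 2) + (40, 43). λ = (43 - 2)/(40 - 60) ≡ 41/77 mod 97. 77⁻¹ ≡ 63 (mod 97) since 77·63 = 4851 ≡ 1, so λ ≡ 61.
  x = λ² - 60 - 40 = 3721 - 100 ≡ 32; y = λ·(60 - 32) - 2 ≡ 57. → (32, 57)

(32, 57)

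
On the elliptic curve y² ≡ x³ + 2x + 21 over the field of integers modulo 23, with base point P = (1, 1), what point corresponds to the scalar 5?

Repeated addition: build up to 5P.
2P: tangent at (1, 1): λ = (3·1² + 2)/(2·1) ≡ 5/2. 2⁻¹ ≡ 12 (mod 23), so λ ≡ 5·12 ≡ 14.
  x = λ² - 1 - 1 = 196 - 2 ≡ 10; y = λ·(1 - 10) - 1 ≡ 11. → (10, 11)
3P: (10, 11) + (1, 1). λ = (1 - 11)/(1 - 10) ≡ 13/14 mod 23. 14⁻¹ ≡ 5 (mod 23), so λ ≡ 19.
  x = λ² - 10 - 1 = 361 - 11 ≡ 5; y = λ·(10 - 5) - 11 ≡ 15. → (5, 15)
4P: (5, 15) + (1, 1). λ = (1 - 15)/(1 - 5) ≡ 9/19 mod 23. 19⁻¹ ≡ 17 (mod 23) since 19·17 = 323 ≡ 1, so λ ≡ 15.
  x = λ² - 5 - 1 = 225 - 6 ≡ 12; y = λ·(5 - 12) - 15 ≡ 18. → (12, 18)
5P: (12, 18) + (1, 1). λ = (1 - 18)/(1 - 12) ≡ 6/12 mod 23. 12⁻¹ ≡ 2 (mod 23) since 12·2 = 24 ≡ 1, so λ ≡ 12.
  x = λ² - 12 - 1 = 144 - 13 ≡ 16; y = λ·(12 - 16) - 18 ≡ 3. → (16, 3)

(16, 3)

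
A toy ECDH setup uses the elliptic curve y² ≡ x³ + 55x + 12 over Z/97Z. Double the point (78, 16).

tangent at (78, 16): λ = (3·78² + 55)/(2·16) ≡ 71/32. 32⁻¹ ≡ 94 (mod 97) since 32·94 = 3008 ≡ 1, so λ ≡ 71·94 ≡ 78.
  x = λ² - 78 - 78 = 6084 - 156 ≡ 11; y = λ·(78 - 11) - 16 ≡ 69. → (11, 69)

(11, 69)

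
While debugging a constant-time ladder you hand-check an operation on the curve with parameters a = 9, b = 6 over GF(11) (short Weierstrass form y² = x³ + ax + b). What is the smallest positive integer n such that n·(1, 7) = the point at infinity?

2P: tangent at (1, 7): λ = (3·1² + 9)/(2·7) ≡ 1/3. 3⁻¹ ≡ 4 (mod 11), so λ ≡ 1·4 ≡ 4.
  x = λ² - 1 - 1 = 16 - 2 ≡ 3; y = λ·(1 - 3) - 7 ≡ 7. → (3, 7)
3P: (3, 7) + (1, 7). λ = (7 - 7)/(1 - 3) ≡ 0/9 mod 11. 9⁻¹ ≡ 5 (mod 11), so λ ≡ 0.
  x = λ² - 3 - 1 = 0 - 4 ≡ 7; y = λ·(3 - 7) - 7 ≡ 4. → (7, 4)
4P: (7, 4) + (1, 7). λ = (7 - 4)/(1 - 7) ≡ 3/5 mod 11. 5⁻¹ ≡ 9 (mod 11), so λ ≡ 5.
  x = λ² - 7 - 1 = 25 - 8 ≡ 6; y = λ·(7 - 6) - 4 ≡ 1. → (6, 1)
5P: (6, 1) + (1, 7). λ = (7 - 1)/(1 - 6) ≡ 6/6 mod 11. 6⁻¹ ≡ 2 (mod 11), so λ ≡ 1.
  x = λ² - 6 - 1 = 1 - 7 ≡ 5; y = λ·(6 - 5) - 1 ≡ 0. → (5, 0)
6P: (5, 0) + (1, 7). λ = (7 - 0)/(1 - 5) ≡ 7/7 mod 11. 7⁻¹ ≡ 8 (mod 11), so λ ≡ 1.
  x = λ² - 5 - 1 = 1 - 6 ≡ 6; y = λ·(5 - 6) - 0 ≡ 10. → (6, 10)
7P: (6, 10) + (1, 7). λ = (7 - 10)/(1 - 6) ≡ 8/6 mod 11. 6⁻¹ ≡ 2 (mod 11) since 6·2 = 12 ≡ 1, so λ ≡ 5.
  x = λ² - 6 - 1 = 25 - 7 ≡ 7; y = λ·(6 - 7) - 10 ≡ 7. → (7, 7)
8P: (7, 7) + (1, 7). λ = (7 - 7)/(1 - 7) ≡ 0/5 mod 11. 5⁻¹ ≡ 9 (mod 11), so λ ≡ 0.
  x = λ² - 7 - 1 = 0 - 8 ≡ 3; y = λ·(7 - 3) - 7 ≡ 4. → (3, 4)
9P: (3, 4) + (1, 7). λ = (7 - 4)/(1 - 3) ≡ 3/9 mod 11. 9⁻¹ ≡ 5 (mod 11), so λ ≡ 4.
  x = λ² - 3 - 1 = 16 - 4 ≡ 1; y = λ·(3 - 1) - 4 ≡ 4. → (1, 4)
10P: (1, 4) + (1, 7): same x and y₁ ≡ -y₂, so the sum is the point at infinity.
10P = the point at infinity, so the order is 10.

10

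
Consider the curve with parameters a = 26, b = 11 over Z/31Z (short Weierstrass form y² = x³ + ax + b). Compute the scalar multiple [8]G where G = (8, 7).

Double-and-add on 8 = (1000)₂. Start with G = (8, 7) for the leading 1-bit.
double: tangent at (8, 7): λ = (3·8² + 26)/(2·7) ≡ 1/14. 14⁻¹ ≡ 20 (mod 31), so λ ≡ 1·20 ≡ 20.
  x = λ² - 8 - 8 = 400 - 16 ≡ 12; y = λ·(8 - 12) - 7 ≡ 6. → (12, 6)
double: tangent at (12, 6): λ = (3·12² + 26)/(2·6) ≡ 24/12. 12⁻¹ ≡ 13 (mod 31), so λ ≡ 24·13 ≡ 2.
  x = λ² - 12 - 12 = 4 - 24 ≡ 11; y = λ·(12 - 11) - 6 ≡ 27. → (11, 27)
double: tangent at (11, 27): λ = (3·11² + 26)/(2·27) ≡ 17/23. 23⁻¹ ≡ 27 (mod 31), so λ ≡ 17·27 ≡ 25.
  x = λ² - 11 - 11 = 625 - 22 ≡ 14; y = λ·(11 - 14) - 27 ≡ 22. → (14, 22)

(14, 22)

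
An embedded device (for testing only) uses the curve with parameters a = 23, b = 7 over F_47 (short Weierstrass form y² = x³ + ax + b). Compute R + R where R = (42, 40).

tangent at (42, 40): λ = (3·42² + 23)/(2·40) ≡ 4/33. 33⁻¹ ≡ 10 (mod 47) since 33·10 = 330 ≡ 1, so λ ≡ 4·10 ≡ 40.
  x = λ² - 42 - 42 = 1600 - 84 ≡ 12; y = λ·(42 - 12) - 40 ≡ 32. → (12, 32)

(12, 32)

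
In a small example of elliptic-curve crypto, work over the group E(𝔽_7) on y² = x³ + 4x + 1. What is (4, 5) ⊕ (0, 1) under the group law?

(4, 5) + (0, 1). λ = (1 - 5)/(0 - 4) ≡ 3/3 mod 7. 3⁻¹ ≡ 5 (mod 7) since 3·5 = 15 ≡ 1, so λ ≡ 1.
  x = λ² - 4 - 0 = 1 - 4 ≡ 4; y = λ·(4 - 4) - 5 ≡ 2. → (4, 2)

(4, 2)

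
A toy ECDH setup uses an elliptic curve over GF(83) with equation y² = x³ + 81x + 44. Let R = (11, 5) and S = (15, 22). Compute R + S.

(18, 69)

(11, 5) + (15, 22). λ = (22 - 5)/(15 - 11) ≡ 17/4 mod 83. 4⁻¹ ≡ 21 (mod 83) since 4·21 = 84 ≡ 1, so λ ≡ 25.
  x = λ² - 11 - 15 = 625 - 26 ≡ 18; y = λ·(11 - 18) - 5 ≡ 69. → (18, 69)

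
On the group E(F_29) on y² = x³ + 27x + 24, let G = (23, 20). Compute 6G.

Repeated addition: build up to 6G.
2G: tangent at (23, 20): λ = (3·23² + 27)/(2·20) ≡ 19/11. 11⁻¹ ≡ 8 (mod 29), so λ ≡ 19·8 ≡ 7.
  x = λ² - 23 - 23 = 49 - 46 ≡ 3; y = λ·(23 - 3) - 20 ≡ 4. → (3, 4)
3G: (3, 4) + (23, 20). λ = (20 - 4)/(23 - 3) ≡ 16/20 mod 29. 20⁻¹ ≡ 16 (mod 29) since 20·16 = 320 ≡ 1, so λ ≡ 24.
  x = λ² - 3 - 23 = 576 - 26 ≡ 28; y = λ·(3 - 28) - 4 ≡ 5. → (28, 5)
4G: (28, 5) + (23, 20). λ = (20 - 5)/(23 - 28) ≡ 15/24 mod 29. 24⁻¹ ≡ 23 (mod 29), so λ ≡ 26.
  x = λ² - 28 - 23 = 676 - 51 ≡ 16; y = λ·(28 - 16) - 5 ≡ 17. → (16, 17)
5G: (16, 17) + (23, 20). λ = (20 - 17)/(23 - 16) ≡ 3/7 mod 29. 7⁻¹ ≡ 25 (mod 29), so λ ≡ 17.
  x = λ² - 16 - 23 = 289 - 39 ≡ 18; y = λ·(16 - 18) - 17 ≡ 7. → (18, 7)
6G: (18, 7) + (23, 20). λ = (20 - 7)/(23 - 18) ≡ 13/5 mod 29. 5⁻¹ ≡ 6 (mod 29) since 5·6 = 30 ≡ 1, so λ ≡ 20.
  x = λ² - 18 - 23 = 400 - 41 ≡ 11; y = λ·(18 - 11) - 7 ≡ 17. → (11, 17)

(11, 17)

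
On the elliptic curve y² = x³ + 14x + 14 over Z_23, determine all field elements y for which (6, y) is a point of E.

none

x³ + 14x + 14 = 314 ≡ 15 (mod 23).
15 is a non-residue mod 23; no y exists.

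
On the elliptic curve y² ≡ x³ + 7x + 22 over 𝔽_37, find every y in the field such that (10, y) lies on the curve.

x³ + 7x + 22 = 1092 ≡ 19 (mod 37).
19 is a non-residue mod 37; no y exists.

none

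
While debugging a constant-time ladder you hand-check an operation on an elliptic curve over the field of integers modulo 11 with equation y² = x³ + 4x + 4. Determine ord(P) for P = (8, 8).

2P: tangent at (8, 8): λ = (3·8² + 4)/(2·8) ≡ 9/5. 5⁻¹ ≡ 9 (mod 11), so λ ≡ 9·9 ≡ 4.
  x = λ² - 8 - 8 = 16 - 16 ≡ 0; y = λ·(8 - 0) - 8 ≡ 2. → (0, 2)
3P: (0, 2) + (8, 8). λ = (8 - 2)/(8 - 0) ≡ 6/8 mod 11. 8⁻¹ ≡ 7 (mod 11), so λ ≡ 9.
  x = λ² - 0 - 8 = 81 - 8 ≡ 7; y = λ·(0 - 7) - 2 ≡ 1. → (7, 1)
4P: (7, 1) + (8, 8). λ = (8 - 1)/(8 - 7) ≡ 7/1 mod 11. 1⁻¹ ≡ 1 (mod 11) since 1·1 = 1 ≡ 1, so λ ≡ 7.
  x = λ² - 7 - 8 = 49 - 15 ≡ 1; y = λ·(7 - 1) - 1 ≡ 8. → (1, 8)
5P: (1, 8) + (8, 8). λ = (8 - 8)/(8 - 1) ≡ 0/7 mod 11. 7⁻¹ ≡ 8 (mod 11), so λ ≡ 0.
  x = λ² - 1 - 8 = 0 - 9 ≡ 2; y = λ·(1 - 2) - 8 ≡ 3. → (2, 3)
6P: (2, 3) + (8, 8). λ = (8 - 3)/(8 - 2) ≡ 5/6 mod 11. 6⁻¹ ≡ 2 (mod 11), so λ ≡ 10.
  x = λ² - 2 - 8 = 100 - 10 ≡ 2; y = λ·(2 - 2) - 3 ≡ 8. → (2, 8)
7P: (2, 8) + (8, 8). λ = (8 - 8)/(8 - 2) ≡ 0/6 mod 11. 6⁻¹ ≡ 2 (mod 11) since 6·2 = 12 ≡ 1, so λ ≡ 0.
  x = λ² - 2 - 8 = 0 - 10 ≡ 1; y = λ·(2 - 1) - 8 ≡ 3. → (1, 3)
8P: (1, 3) + (8, 8). λ = (8 - 3)/(8 - 1) ≡ 5/7 mod 11. 7⁻¹ ≡ 8 (mod 11) since 7·8 = 56 ≡ 1, so λ ≡ 7.
  x = λ² - 1 - 8 = 49 - 9 ≡ 7; y = λ·(1 - 7) - 3 ≡ 10. → (7, 10)
9P: (7, 10) + (8, 8). λ = (8 - 10)/(8 - 7) ≡ 9/1 mod 11. 1⁻¹ ≡ 1 (mod 11), so λ ≡ 9.
  x = λ² - 7 - 8 = 81 - 15 ≡ 0; y = λ·(7 - 0) - 10 ≡ 9. → (0, 9)
10P: (0, 9) + (8, 8). λ = (8 - 9)/(8 - 0) ≡ 10/8 mod 11. 8⁻¹ ≡ 7 (mod 11) since 8·7 = 56 ≡ 1, so λ ≡ 4.
  x = λ² - 0 - 8 = 16 - 8 ≡ 8; y = λ·(0 - 8) - 9 ≡ 3. → (8, 3)
11P: (8, 3) + (8, 8): same x and y₁ ≡ -y₂, so the sum is O.
11P = O, so the order is 11.

11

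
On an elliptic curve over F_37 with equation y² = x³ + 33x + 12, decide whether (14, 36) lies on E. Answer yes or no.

no

y² = 36² ≡ 1; x³ + 33x + 12 = 3218 ≡ 36 (mod 37). 1 ≠ 36.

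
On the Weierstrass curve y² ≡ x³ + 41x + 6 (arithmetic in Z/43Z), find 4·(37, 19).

(23, 42)

Write P = (37, 19).
Repeated addition: build up to 4P.
2P: tangent at (37, 19): λ = (3·37² + 41)/(2·19) ≡ 20/38. 38⁻¹ ≡ 17 (mod 43) since 38·17 = 646 ≡ 1, so λ ≡ 20·17 ≡ 39.
  x = λ² - 37 - 37 = 1521 - 74 ≡ 28; y = λ·(37 - 28) - 19 ≡ 31. → (28, 31)
3P: (28, 31) + (37, 19). λ = (19 - 31)/(37 - 28) ≡ 31/9 mod 43. 9⁻¹ ≡ 24 (mod 43) since 9·24 = 216 ≡ 1, so λ ≡ 13.
  x = λ² - 28 - 37 = 169 - 65 ≡ 18; y = λ·(28 - 18) - 31 ≡ 13. → (18, 13)
4P: (18, 13) + (37, 19). λ = (19 - 13)/(37 - 18) ≡ 6/19 mod 43. 19⁻¹ ≡ 34 (mod 43) since 19·34 = 646 ≡ 1, so λ ≡ 32.
  x = λ² - 18 - 37 = 1024 - 55 ≡ 23; y = λ·(18 - 23) - 13 ≡ 42. → (23, 42)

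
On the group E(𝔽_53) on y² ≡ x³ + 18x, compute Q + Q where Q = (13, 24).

tangent at (13, 24): λ = (3·13² + 18)/(2·24) ≡ 48/48. 48⁻¹ ≡ 21 (mod 53), so λ ≡ 48·21 ≡ 1.
  x = λ² - 13 - 13 = 1 - 26 ≡ 28; y = λ·(13 - 28) - 24 ≡ 14. → (28, 14)

(28, 14)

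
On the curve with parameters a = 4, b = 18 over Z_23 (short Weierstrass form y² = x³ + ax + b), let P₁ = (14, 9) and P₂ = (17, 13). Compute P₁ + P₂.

(14, 9) + (17, 13). λ = (13 - 9)/(17 - 14) ≡ 4/3 mod 23. 3⁻¹ ≡ 8 (mod 23), so λ ≡ 9.
  x = λ² - 14 - 17 = 81 - 31 ≡ 4; y = λ·(14 - 4) - 9 ≡ 12. → (4, 12)

(4, 12)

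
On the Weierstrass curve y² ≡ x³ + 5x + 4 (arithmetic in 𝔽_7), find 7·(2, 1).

Write Q = (2, 1).
Double-and-add on 7 = (111)₂. Start with Q = (2, 1) for the leading 1-bit.
double: tangent at (2, 1): λ = (3·2² + 5)/(2·1) ≡ 3/2. 2⁻¹ ≡ 4 (mod 7), so λ ≡ 3·4 ≡ 5.
  x = λ² - 2 - 2 = 25 - 4 ≡ 0; y = λ·(2 - 0) - 1 ≡ 2. → (0, 2)
add Q: (0, 2) + (2, 1). λ = (1 - 2)/(2 - 0) ≡ 6/2 mod 7. 2⁻¹ ≡ 4 (mod 7), so λ ≡ 3.
  x = λ² - 0 - 2 = 9 - 2 ≡ 0; y = λ·(0 - 0) - 2 ≡ 5. → (0, 5)
double: tangent at (0, 5): λ = (3·0² + 5)/(2·5) ≡ 5/3. 3⁻¹ ≡ 5 (mod 7), so λ ≡ 5·5 ≡ 4.
  x = λ² - 0 - 0 = 16 - 0 ≡ 2; y = λ·(0 - 2) - 5 ≡ 1. → (2, 1)
add Q: tangent at (2, 1): λ = (3·2² + 5)/(2·1) ≡ 3/2. 2⁻¹ ≡ 4 (mod 7) since 2·4 = 8 ≡ 1, so λ ≡ 3·4 ≡ 5.
  x = λ² - 2 - 2 = 25 - 4 ≡ 0; y = λ·(2 - 0) - 1 ≡ 2. → (0, 2)

(0, 2)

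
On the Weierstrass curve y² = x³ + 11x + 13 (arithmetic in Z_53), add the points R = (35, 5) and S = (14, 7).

(35, 5) + (14, 7). λ = (7 - 5)/(14 - 35) ≡ 2/32 mod 53. 32⁻¹ ≡ 5 (mod 53), so λ ≡ 10.
  x = λ² - 35 - 14 = 100 - 49 ≡ 51; y = λ·(35 - 51) - 5 ≡ 47. → (51, 47)

(51, 47)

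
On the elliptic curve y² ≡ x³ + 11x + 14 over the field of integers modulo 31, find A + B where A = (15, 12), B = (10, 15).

(20, 22)

(15, 12) + (10, 15). λ = (15 - 12)/(10 - 15) ≡ 3/26 mod 31. 26⁻¹ ≡ 6 (mod 31), so λ ≡ 18.
  x = λ² - 15 - 10 = 324 - 25 ≡ 20; y = λ·(15 - 20) - 12 ≡ 22. → (20, 22)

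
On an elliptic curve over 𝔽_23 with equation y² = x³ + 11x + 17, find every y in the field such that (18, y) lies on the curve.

none

x³ + 11x + 17 = 6047 ≡ 21 (mod 23).
21 is a non-residue mod 23; no y exists.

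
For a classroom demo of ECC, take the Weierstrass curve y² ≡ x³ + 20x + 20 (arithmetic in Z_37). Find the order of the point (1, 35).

3

2P: tangent at (1, 35): λ = (3·1² + 20)/(2·35) ≡ 23/33. 33⁻¹ ≡ 9 (mod 37), so λ ≡ 23·9 ≡ 22.
  x = λ² - 1 - 1 = 484 - 2 ≡ 1; y = λ·(1 - 1) - 35 ≡ 2. → (1, 2)
3P: (1, 2) + (1, 35): same x and y₁ ≡ -y₂, so the sum is ∞.
3P = ∞, so the order is 3.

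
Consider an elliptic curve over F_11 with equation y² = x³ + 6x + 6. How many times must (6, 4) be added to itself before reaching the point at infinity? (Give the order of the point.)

7

2P: tangent at (6, 4): λ = (3·6² + 6)/(2·4) ≡ 4/8. 8⁻¹ ≡ 7 (mod 11), so λ ≡ 4·7 ≡ 6.
  x = λ² - 6 - 6 = 36 - 12 ≡ 2; y = λ·(6 - 2) - 4 ≡ 9. → (2, 9)
3P: (2, 9) + (6, 4). λ = (4 - 9)/(6 - 2) ≡ 6/4 mod 11. 4⁻¹ ≡ 3 (mod 11), so λ ≡ 7.
  x = λ² - 2 - 6 = 49 - 8 ≡ 8; y = λ·(2 - 8) - 9 ≡ 4. → (8, 4)
4P: (8, 4) + (6, 4). λ = (4 - 4)/(6 - 8) ≡ 0/9 mod 11. 9⁻¹ ≡ 5 (mod 11), so λ ≡ 0.
  x = λ² - 8 - 6 = 0 - 14 ≡ 8; y = λ·(8 - 8) - 4 ≡ 7. → (8, 7)
5P: (8, 7) + (6, 4). λ = (4 - 7)/(6 - 8) ≡ 8/9 mod 11. 9⁻¹ ≡ 5 (mod 11) since 9·5 = 45 ≡ 1, so λ ≡ 7.
  x = λ² - 8 - 6 = 49 - 14 ≡ 2; y = λ·(8 - 2) - 7 ≡ 2. → (2, 2)
6P: (2, 2) + (6, 4). λ = (4 - 2)/(6 - 2) ≡ 2/4 mod 11. 4⁻¹ ≡ 3 (mod 11) since 4·3 = 12 ≡ 1, so λ ≡ 6.
  x = λ² - 2 - 6 = 36 - 8 ≡ 6; y = λ·(2 - 6) - 2 ≡ 7. → (6, 7)
7P: (6, 7) + (6, 4): same x and y₁ ≡ -y₂, so the sum is the point at infinity.
7P = the point at infinity, so the order is 7.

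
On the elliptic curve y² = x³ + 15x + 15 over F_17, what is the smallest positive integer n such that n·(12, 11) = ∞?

7

2P: tangent at (12, 11): λ = (3·12² + 15)/(2·11) ≡ 5/5. 5⁻¹ ≡ 7 (mod 17), so λ ≡ 5·7 ≡ 1.
  x = λ² - 12 - 12 = 1 - 24 ≡ 11; y = λ·(12 - 11) - 11 ≡ 7. → (11, 7)
3P: (11, 7) + (12, 11). λ = (11 - 7)/(12 - 11) ≡ 4/1 mod 17. 1⁻¹ ≡ 1 (mod 17) since 1·1 = 1 ≡ 1, so λ ≡ 4.
  x = λ² - 11 - 12 = 16 - 23 ≡ 10; y = λ·(11 - 10) - 7 ≡ 14. → (10, 14)
4P: (10, 14) + (12, 11). λ = (11 - 14)/(12 - 10) ≡ 14/2 mod 17. 2⁻¹ ≡ 9 (mod 17) since 2·9 = 18 ≡ 1, so λ ≡ 7.
  x = λ² - 10 - 12 = 49 - 22 ≡ 10; y = λ·(10 - 10) - 14 ≡ 3. → (10, 3)
5P: (10, 3) + (12, 11). λ = (11 - 3)/(12 - 10) ≡ 8/2 mod 17. 2⁻¹ ≡ 9 (mod 17) since 2·9 = 18 ≡ 1, so λ ≡ 4.
  x = λ² - 10 - 12 = 16 - 22 ≡ 11; y = λ·(10 - 11) - 3 ≡ 10. → (11, 10)
6P: (11, 10) + (12, 11). λ = (11 - 10)/(12 - 11) ≡ 1/1 mod 17. 1⁻¹ ≡ 1 (mod 17) since 1·1 = 1 ≡ 1, so λ ≡ 1.
  x = λ² - 11 - 12 = 1 - 23 ≡ 12; y = λ·(11 - 12) - 10 ≡ 6. → (12, 6)
7P: (12, 6) + (12, 11): same x and y₁ ≡ -y₂, so the sum is ∞.
7P = ∞, so the order is 7.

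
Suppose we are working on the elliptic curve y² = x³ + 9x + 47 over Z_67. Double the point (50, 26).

(49, 63)

tangent at (50, 26): λ = (3·50² + 9)/(2·26) ≡ 5/52. 52⁻¹ ≡ 58 (mod 67) since 52·58 = 3016 ≡ 1, so λ ≡ 5·58 ≡ 22.
  x = λ² - 50 - 50 = 484 - 100 ≡ 49; y = λ·(50 - 49) - 26 ≡ 63. → (49, 63)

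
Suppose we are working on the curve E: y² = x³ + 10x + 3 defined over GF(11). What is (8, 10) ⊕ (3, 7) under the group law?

(3, 4)

(8, 10) + (3, 7). λ = (7 - 10)/(3 - 8) ≡ 8/6 mod 11. 6⁻¹ ≡ 2 (mod 11) since 6·2 = 12 ≡ 1, so λ ≡ 5.
  x = λ² - 8 - 3 = 25 - 11 ≡ 3; y = λ·(8 - 3) - 10 ≡ 4. → (3, 4)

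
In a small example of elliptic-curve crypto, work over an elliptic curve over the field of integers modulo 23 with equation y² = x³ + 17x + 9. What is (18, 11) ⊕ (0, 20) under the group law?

(11, 20)

(18, 11) + (0, 20). λ = (20 - 11)/(0 - 18) ≡ 9/5 mod 23. 5⁻¹ ≡ 14 (mod 23) since 5·14 = 70 ≡ 1, so λ ≡ 11.
  x = λ² - 18 - 0 = 121 - 18 ≡ 11; y = λ·(18 - 11) - 11 ≡ 20. → (11, 20)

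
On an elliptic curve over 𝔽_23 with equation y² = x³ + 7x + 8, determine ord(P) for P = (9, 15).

10

2P: tangent at (9, 15): λ = (3·9² + 7)/(2·15) ≡ 20/7. 7⁻¹ ≡ 10 (mod 23), so λ ≡ 20·10 ≡ 16.
  x = λ² - 9 - 9 = 256 - 18 ≡ 8; y = λ·(9 - 8) - 15 ≡ 1. → (8, 1)
3P: (8, 1) + (9, 15). λ = (15 - 1)/(9 - 8) ≡ 14/1 mod 23. 1⁻¹ ≡ 1 (mod 23) since 1·1 = 1 ≡ 1, so λ ≡ 14.
  x = λ² - 8 - 9 = 196 - 17 ≡ 18; y = λ·(8 - 18) - 1 ≡ 20. → (18, 20)
4P: (18, 20) + (9, 15). λ = (15 - 20)/(9 - 18) ≡ 18/14 mod 23. 14⁻¹ ≡ 5 (mod 23), so λ ≡ 21.
  x = λ² - 18 - 9 = 441 - 27 ≡ 0; y = λ·(18 - 0) - 20 ≡ 13. → (0, 13)
5P: (0, 13) + (9, 15). λ = (15 - 13)/(9 - 0) ≡ 2/9 mod 23. 9⁻¹ ≡ 18 (mod 23), so λ ≡ 13.
  x = λ² - 0 - 9 = 169 - 9 ≡ 22; y = λ·(0 - 22) - 13 ≡ 0. → (22, 0)
6P: (22, 0) + (9, 15). λ = (15 - 0)/(9 - 22) ≡ 15/10 mod 23. 10⁻¹ ≡ 7 (mod 23), so λ ≡ 13.
  x = λ² - 22 - 9 = 169 - 31 ≡ 0; y = λ·(22 - 0) - 0 ≡ 10. → (0, 10)
7P: (0, 10) + (9, 15). λ = (15 - 10)/(9 - 0) ≡ 5/9 mod 23. 9⁻¹ ≡ 18 (mod 23), so λ ≡ 21.
  x = λ² - 0 - 9 = 441 - 9 ≡ 18; y = λ·(0 - 18) - 10 ≡ 3. → (18, 3)
8P: (18, 3) + (9, 15). λ = (15 - 3)/(9 - 18) ≡ 12/14 mod 23. 14⁻¹ ≡ 5 (mod 23), so λ ≡ 14.
  x = λ² - 18 - 9 = 196 - 27 ≡ 8; y = λ·(18 - 8) - 3 ≡ 22. → (8, 22)
9P: (8, 22) + (9, 15). λ = (15 - 22)/(9 - 8) ≡ 16/1 mod 23. 1⁻¹ ≡ 1 (mod 23), so λ ≡ 16.
  x = λ² - 8 - 9 = 256 - 17 ≡ 9; y = λ·(8 - 9) - 22 ≡ 8. → (9, 8)
10P: (9, 8) + (9, 15): same x and y₁ ≡ -y₂, so the sum is ∞.
10P = ∞, so the order is 10.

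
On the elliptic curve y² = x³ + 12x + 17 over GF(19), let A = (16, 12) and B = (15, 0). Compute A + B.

(16, 12) + (15, 0). λ = (0 - 12)/(15 - 16) ≡ 7/18 mod 19. 18⁻¹ ≡ 18 (mod 19), so λ ≡ 12.
  x = λ² - 16 - 15 = 144 - 31 ≡ 18; y = λ·(16 - 18) - 12 ≡ 2. → (18, 2)

(18, 2)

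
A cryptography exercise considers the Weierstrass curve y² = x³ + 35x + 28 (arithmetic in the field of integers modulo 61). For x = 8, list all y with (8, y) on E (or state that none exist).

24, 37

x³ + 35x + 28 = 820 ≡ 27 (mod 61).
Square roots of 27 mod 61: 24 and 37 (since 24² = 576 ≡ 27).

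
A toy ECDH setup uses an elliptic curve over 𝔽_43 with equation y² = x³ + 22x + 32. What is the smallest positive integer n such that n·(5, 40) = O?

12

2P: tangent at (5, 40): λ = (3·5² + 22)/(2·40) ≡ 11/37. 37⁻¹ ≡ 7 (mod 43), so λ ≡ 11·7 ≡ 34.
  x = λ² - 5 - 5 = 1156 - 10 ≡ 28; y = λ·(5 - 28) - 40 ≡ 38. → (28, 38)
3P: (28, 38) + (5, 40). λ = (40 - 38)/(5 - 28) ≡ 2/20 mod 43. 20⁻¹ ≡ 28 (mod 43) since 20·28 = 560 ≡ 1, so λ ≡ 13.
  x = λ² - 28 - 5 = 169 - 33 ≡ 7; y = λ·(28 - 7) - 38 ≡ 20. → (7, 20)
4P: (7, 20) + (5, 40). λ = (40 - 20)/(5 - 7) ≡ 20/41 mod 43. 41⁻¹ ≡ 21 (mod 43), so λ ≡ 33.
  x = λ² - 7 - 5 = 1089 - 12 ≡ 2; y = λ·(7 - 2) - 20 ≡ 16. → (2, 16)
5P: (2, 16) + (5, 40). λ = (40 - 16)/(5 - 2) ≡ 24/3 mod 43. 3⁻¹ ≡ 29 (mod 43), so λ ≡ 8.
  x = λ² - 2 - 5 = 64 - 7 ≡ 14; y = λ·(2 - 14) - 16 ≡ 17. → (14, 17)
6P: (14, 17) + (5, 40). λ = (40 - 17)/(5 - 14) ≡ 23/34 mod 43. 34⁻¹ ≡ 19 (mod 43), so λ ≡ 7.
  x = λ² - 14 - 5 = 49 - 19 ≡ 30; y = λ·(14 - 30) - 17 ≡ 0. → (30, 0)
7P: (30, 0) + (5, 40). λ = (40 - 0)/(5 - 30) ≡ 40/18 mod 43. 18⁻¹ ≡ 12 (mod 43), so λ ≡ 7.
  x = λ² - 30 - 5 = 49 - 35 ≡ 14; y = λ·(30 - 14) - 0 ≡ 26. → (14, 26)
8P: (14, 26) + (5, 40). λ = (40 - 26)/(5 - 14) ≡ 14/34 mod 43. 34⁻¹ ≡ 19 (mod 43) since 34·19 = 646 ≡ 1, so λ ≡ 8.
  x = λ² - 14 - 5 = 64 - 19 ≡ 2; y = λ·(14 - 2) - 26 ≡ 27. → (2, 27)
9P: (2, 27) + (5, 40). λ = (40 - 27)/(5 - 2) ≡ 13/3 mod 43. 3⁻¹ ≡ 29 (mod 43), so λ ≡ 33.
  x = λ² - 2 - 5 = 1089 - 7 ≡ 7; y = λ·(2 - 7) - 27 ≡ 23. → (7, 23)
10P: (7, 23) + (5, 40). λ = (40 - 23)/(5 - 7) ≡ 17/41 mod 43. 41⁻¹ ≡ 21 (mod 43), so λ ≡ 13.
  x = λ² - 7 - 5 = 169 - 12 ≡ 28; y = λ·(7 - 28) - 23 ≡ 5. → (28, 5)
11P: (28, 5) + (5, 40). λ = (40 - 5)/(5 - 28) ≡ 35/20 mod 43. 20⁻¹ ≡ 28 (mod 43), so λ ≡ 34.
  x = λ² - 28 - 5 = 1156 - 33 ≡ 5; y = λ·(28 - 5) - 5 ≡ 3. → (5, 3)
12P: (5, 3) + (5, 40): same x and y₁ ≡ -y₂, so the sum is O.
12P = O, so the order is 12.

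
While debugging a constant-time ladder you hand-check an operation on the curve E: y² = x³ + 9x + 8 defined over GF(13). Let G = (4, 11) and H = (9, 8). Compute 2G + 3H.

(5, 3)

First 2G:
Repeated addition: build up to 2G.
2G: tangent at (4, 11): λ = (3·4² + 9)/(2·11) ≡ 5/9. 9⁻¹ ≡ 3 (mod 13), so λ ≡ 5·3 ≡ 2.
  x = λ² - 4 - 4 = 4 - 8 ≡ 9; y = λ·(4 - 9) - 11 ≡ 5. → (9, 5)
2G = (9, 5).
Next 3H:
Repeated addition: build up to 3H.
2H: tangent at (9, 8): λ = (3·9² + 9)/(2·8) ≡ 5/3. 3⁻¹ ≡ 9 (mod 13) since 3·9 = 27 ≡ 1, so λ ≡ 5·9 ≡ 6.
  x = λ² - 9 - 9 = 36 - 18 ≡ 5; y = λ·(9 - 5) - 8 ≡ 3. → (5, 3)
3H: (5, 3) + (9, 8). λ = (8 - 3)/(9 - 5) ≡ 5/4 mod 13. 4⁻¹ ≡ 10 (mod 13) since 4·10 = 40 ≡ 1, so λ ≡ 11.
  x = λ² - 5 - 9 = 121 - 14 ≡ 3; y = λ·(5 - 3) - 3 ≡ 6. → (3, 6)
3H = (3, 6).
Finally 2G + 3H:
(9, 5) + (3, 6). λ = (6 - 5)/(3 - 9) ≡ 1/7 mod 13. 7⁻¹ ≡ 2 (mod 13) since 7·2 = 14 ≡ 1, so λ ≡ 2.
  x = λ² - 9 - 3 = 4 - 12 ≡ 5; y = λ·(9 - 5) - 5 ≡ 3. → (5, 3)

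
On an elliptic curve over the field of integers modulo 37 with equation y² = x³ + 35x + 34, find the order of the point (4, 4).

9

2P: tangent at (4, 4): λ = (3·4² + 35)/(2·4) ≡ 9/8. 8⁻¹ ≡ 14 (mod 37) since 8·14 = 112 ≡ 1, so λ ≡ 9·14 ≡ 15.
  x = λ² - 4 - 4 = 225 - 8 ≡ 32; y = λ·(4 - 32) - 4 ≡ 20. → (32, 20)
3P: (32, 20) + (4, 4). λ = (4 - 20)/(4 - 32) ≡ 21/9 mod 37. 9⁻¹ ≡ 33 (mod 37), so λ ≡ 27.
  x = λ² - 32 - 4 = 729 - 36 ≡ 27; y = λ·(32 - 27) - 20 ≡ 4. → (27, 4)
4P: (27, 4) + (4, 4). λ = (4 - 4)/(4 - 27) ≡ 0/14 mod 37. 14⁻¹ ≡ 8 (mod 37), so λ ≡ 0.
  x = λ² - 27 - 4 = 0 - 31 ≡ 6; y = λ·(27 - 6) - 4 ≡ 33. → (6, 33)
5P: (6, 33) + (4, 4). λ = (4 - 33)/(4 - 6) ≡ 8/35 mod 37. 35⁻¹ ≡ 18 (mod 37), so λ ≡ 33.
  x = λ² - 6 - 4 = 1089 - 10 ≡ 6; y = λ·(6 - 6) - 33 ≡ 4. → (6, 4)
6P: (6, 4) + (4, 4). λ = (4 - 4)/(4 - 6) ≡ 0/35 mod 37. 35⁻¹ ≡ 18 (mod 37), so λ ≡ 0.
  x = λ² - 6 - 4 = 0 - 10 ≡ 27; y = λ·(6 - 27) - 4 ≡ 33. → (27, 33)
7P: (27, 33) + (4, 4). λ = (4 - 33)/(4 - 27) ≡ 8/14 mod 37. 14⁻¹ ≡ 8 (mod 37), so λ ≡ 27.
  x = λ² - 27 - 4 = 729 - 31 ≡ 32; y = λ·(27 - 32) - 33 ≡ 17. → (32, 17)
8P: (32, 17) + (4, 4). λ = (4 - 17)/(4 - 32) ≡ 24/9 mod 37. 9⁻¹ ≡ 33 (mod 37) since 9·33 = 297 ≡ 1, so λ ≡ 15.
  x = λ² - 32 - 4 = 225 - 36 ≡ 4; y = λ·(32 - 4) - 17 ≡ 33. → (4, 33)
9P: (4, 33) + (4, 4): same x and y₁ ≡ -y₂, so the sum is 𝒪.
9P = 𝒪, so the order is 9.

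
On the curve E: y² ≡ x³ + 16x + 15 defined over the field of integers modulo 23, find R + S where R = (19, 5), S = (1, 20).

(12, 16)

(19, 5) + (1, 20). λ = (20 - 5)/(1 - 19) ≡ 15/5 mod 23. 5⁻¹ ≡ 14 (mod 23) since 5·14 = 70 ≡ 1, so λ ≡ 3.
  x = λ² - 19 - 1 = 9 - 20 ≡ 12; y = λ·(19 - 12) - 5 ≡ 16. → (12, 16)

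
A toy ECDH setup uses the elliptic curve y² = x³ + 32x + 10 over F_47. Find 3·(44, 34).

Write G = (44, 34).
Repeated addition: build up to 3G.
2G: tangent at (44, 34): λ = (3·44² + 32)/(2·34) ≡ 12/21. 21⁻¹ ≡ 9 (mod 47), so λ ≡ 12·9 ≡ 14.
  x = λ² - 44 - 44 = 196 - 88 ≡ 14; y = λ·(44 - 14) - 34 ≡ 10. → (14, 10)
3G: (14, 10) + (44, 34). λ = (34 - 10)/(44 - 14) ≡ 24/30 mod 47. 30⁻¹ ≡ 11 (mod 47), so λ ≡ 29.
  x = λ² - 14 - 44 = 841 - 58 ≡ 31; y = λ·(14 - 31) - 10 ≡ 14. → (31, 14)

(31, 14)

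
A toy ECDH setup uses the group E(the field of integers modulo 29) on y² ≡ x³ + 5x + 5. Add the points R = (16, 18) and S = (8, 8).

(12, 16)

(16, 18) + (8, 8). λ = (8 - 18)/(8 - 16) ≡ 19/21 mod 29. 21⁻¹ ≡ 18 (mod 29), so λ ≡ 23.
  x = λ² - 16 - 8 = 529 - 24 ≡ 12; y = λ·(16 - 12) - 18 ≡ 16. → (12, 16)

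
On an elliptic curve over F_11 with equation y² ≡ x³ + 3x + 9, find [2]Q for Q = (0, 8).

(3, 10)

tangent at (0, 8): λ = (3·0² + 3)/(2·8) ≡ 3/5. 5⁻¹ ≡ 9 (mod 11) since 5·9 = 45 ≡ 1, so λ ≡ 3·9 ≡ 5.
  x = λ² - 0 - 0 = 25 - 0 ≡ 3; y = λ·(0 - 3) - 8 ≡ 10. → (3, 10)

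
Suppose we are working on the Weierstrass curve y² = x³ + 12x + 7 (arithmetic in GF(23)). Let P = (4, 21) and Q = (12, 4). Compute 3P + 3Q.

First 3P:
Repeated addition: build up to 3P.
2P: tangent at (4, 21): λ = (3·4² + 12)/(2·21) ≡ 14/19. 19⁻¹ ≡ 17 (mod 23) since 19·17 = 323 ≡ 1, so λ ≡ 14·17 ≡ 8.
  x = λ² - 4 - 4 = 64 - 8 ≡ 10; y = λ·(4 - 10) - 21 ≡ 0. → (10, 0)
3P: (10, 0) + (4, 21). λ = (21 - 0)/(4 - 10) ≡ 21/17 mod 23. 17⁻¹ ≡ 19 (mod 23), so λ ≡ 8.
  x = λ² - 10 - 4 = 64 - 14 ≡ 4; y = λ·(10 - 4) - 0 ≡ 2. → (4, 2)
3P = (4, 2).
Next 3Q:
Repeated addition: build up to 3Q.
2Q: tangent at (12, 4): λ = (3·12² + 12)/(2·4) ≡ 7/8. 8⁻¹ ≡ 3 (mod 23) since 8·3 = 24 ≡ 1, so λ ≡ 7·3 ≡ 21.
  x = λ² - 12 - 12 = 441 - 24 ≡ 3; y = λ·(12 - 3) - 4 ≡ 1. → (3, 1)
3Q: (3, 1) + (12, 4). λ = (4 - 1)/(12 - 3) ≡ 3/9 mod 23. 9⁻¹ ≡ 18 (mod 23), so λ ≡ 8.
  x = λ² - 3 - 12 = 64 - 15 ≡ 3; y = λ·(3 - 3) - 1 ≡ 22. → (3, 22)
3Q = (3, 22).
Finally 3P + 3Q:
(4, 2) + (3, 22). λ = (22 - 2)/(3 - 4) ≡ 20/22 mod 23. 22⁻¹ ≡ 22 (mod 23) since 22·22 = 484 ≡ 1, so λ ≡ 3.
  x = λ² - 4 - 3 = 9 - 7 ≡ 2; y = λ·(4 - 2) - 2 ≡ 4. → (2, 4)

(2, 4)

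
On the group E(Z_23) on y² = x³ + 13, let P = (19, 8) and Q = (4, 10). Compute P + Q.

(13, 5)

(19, 8) + (4, 10). λ = (10 - 8)/(4 - 19) ≡ 2/8 mod 23. 8⁻¹ ≡ 3 (mod 23) since 8·3 = 24 ≡ 1, so λ ≡ 6.
  x = λ² - 19 - 4 = 36 - 23 ≡ 13; y = λ·(19 - 13) - 8 ≡ 5. → (13, 5)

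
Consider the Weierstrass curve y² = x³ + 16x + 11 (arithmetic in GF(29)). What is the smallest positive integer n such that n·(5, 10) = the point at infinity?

9

2P: tangent at (5, 10): λ = (3·5² + 16)/(2·10) ≡ 4/20. 20⁻¹ ≡ 16 (mod 29), so λ ≡ 4·16 ≡ 6.
  x = λ² - 5 - 5 = 36 - 10 ≡ 26; y = λ·(5 - 26) - 10 ≡ 9. → (26, 9)
3P: (26, 9) + (5, 10). λ = (10 - 9)/(5 - 26) ≡ 1/8 mod 29. 8⁻¹ ≡ 11 (mod 29), so λ ≡ 11.
  x = λ² - 26 - 5 = 121 - 31 ≡ 3; y = λ·(26 - 3) - 9 ≡ 12. → (3, 12)
4P: (3, 12) + (5, 10). λ = (10 - 12)/(5 - 3) ≡ 27/2 mod 29. 2⁻¹ ≡ 15 (mod 29) since 2·15 = 30 ≡ 1, so λ ≡ 28.
  x = λ² - 3 - 5 = 784 - 8 ≡ 22; y = λ·(3 - 22) - 12 ≡ 7. → (22, 7)
5P: (22, 7) + (5, 10). λ = (10 - 7)/(5 - 22) ≡ 3/12 mod 29. 12⁻¹ ≡ 17 (mod 29) since 12·17 = 204 ≡ 1, so λ ≡ 22.
  x = λ² - 22 - 5 = 484 - 27 ≡ 22; y = λ·(22 - 22) - 7 ≡ 22. → (22, 22)
6P: (22, 22) + (5, 10). λ = (10 - 22)/(5 - 22) ≡ 17/12 mod 29. 12⁻¹ ≡ 17 (mod 29), so λ ≡ 28.
  x = λ² - 22 - 5 = 784 - 27 ≡ 3; y = λ·(22 - 3) - 22 ≡ 17. → (3, 17)
7P: (3, 17) + (5, 10). λ = (10 - 17)/(5 - 3) ≡ 22/2 mod 29. 2⁻¹ ≡ 15 (mod 29) since 2·15 = 30 ≡ 1, so λ ≡ 11.
  x = λ² - 3 - 5 = 121 - 8 ≡ 26; y = λ·(3 - 26) - 17 ≡ 20. → (26, 20)
8P: (26, 20) + (5, 10). λ = (10 - 20)/(5 - 26) ≡ 19/8 mod 29. 8⁻¹ ≡ 11 (mod 29), so λ ≡ 6.
  x = λ² - 26 - 5 = 36 - 31 ≡ 5; y = λ·(26 - 5) - 20 ≡ 19. → (5, 19)
9P: (5, 19) + (5, 10): same x and y₁ ≡ -y₂, so the sum is the point at infinity.
9P = the point at infinity, so the order is 9.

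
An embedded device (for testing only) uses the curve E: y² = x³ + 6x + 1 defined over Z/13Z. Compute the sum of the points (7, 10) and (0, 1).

(7, 10) + (0, 1). λ = (1 - 10)/(0 - 7) ≡ 4/6 mod 13. 6⁻¹ ≡ 11 (mod 13), so λ ≡ 5.
  x = λ² - 7 - 0 = 25 - 7 ≡ 5; y = λ·(7 - 5) - 10 ≡ 0. → (5, 0)

(5, 0)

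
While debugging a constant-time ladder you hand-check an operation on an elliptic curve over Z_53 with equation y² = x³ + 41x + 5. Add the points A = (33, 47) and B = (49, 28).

(33, 47) + (49, 28). λ = (28 - 47)/(49 - 33) ≡ 34/16 mod 53. 16⁻¹ ≡ 10 (mod 53) since 16·10 = 160 ≡ 1, so λ ≡ 22.
  x = λ² - 33 - 49 = 484 - 82 ≡ 31; y = λ·(33 - 31) - 47 ≡ 50. → (31, 50)

(31, 50)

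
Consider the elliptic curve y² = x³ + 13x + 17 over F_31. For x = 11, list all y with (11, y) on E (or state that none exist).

x³ + 13x + 17 = 1491 ≡ 3 (mod 31).
3 is a non-residue mod 31; no y exists.

none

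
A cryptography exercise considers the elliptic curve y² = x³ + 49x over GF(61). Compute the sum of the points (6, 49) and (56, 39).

(6, 49) + (56, 39). λ = (39 - 49)/(56 - 6) ≡ 51/50 mod 61. 50⁻¹ ≡ 11 (mod 61) since 50·11 = 550 ≡ 1, so λ ≡ 12.
  x = λ² - 6 - 56 = 144 - 62 ≡ 21; y = λ·(6 - 21) - 49 ≡ 15. → (21, 15)

(21, 15)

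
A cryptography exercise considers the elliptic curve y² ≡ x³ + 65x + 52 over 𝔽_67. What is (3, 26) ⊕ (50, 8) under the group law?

(53, 63)

(3, 26) + (50, 8). λ = (8 - 26)/(50 - 3) ≡ 49/47 mod 67. 47⁻¹ ≡ 10 (mod 67), so λ ≡ 21.
  x = λ² - 3 - 50 = 441 - 53 ≡ 53; y = λ·(3 - 53) - 26 ≡ 63. → (53, 63)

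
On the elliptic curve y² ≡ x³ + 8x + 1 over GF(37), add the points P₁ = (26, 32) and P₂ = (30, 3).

(26, 32) + (30, 3). λ = (3 - 32)/(30 - 26) ≡ 8/4 mod 37. 4⁻¹ ≡ 28 (mod 37) since 4·28 = 112 ≡ 1, so λ ≡ 2.
  x = λ² - 26 - 30 = 4 - 56 ≡ 22; y = λ·(26 - 22) - 32 ≡ 13. → (22, 13)

(22, 13)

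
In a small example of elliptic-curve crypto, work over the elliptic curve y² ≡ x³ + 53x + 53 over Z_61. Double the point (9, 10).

(40, 7)

tangent at (9, 10): λ = (3·9² + 53)/(2·10) ≡ 52/20. 20⁻¹ ≡ 58 (mod 61), so λ ≡ 52·58 ≡ 27.
  x = λ² - 9 - 9 = 729 - 18 ≡ 40; y = λ·(9 - 40) - 10 ≡ 7. → (40, 7)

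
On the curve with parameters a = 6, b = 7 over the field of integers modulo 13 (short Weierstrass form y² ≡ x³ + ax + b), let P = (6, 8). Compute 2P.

(2, 1)

tangent at (6, 8): λ = (3·6² + 6)/(2·8) ≡ 10/3. 3⁻¹ ≡ 9 (mod 13), so λ ≡ 10·9 ≡ 12.
  x = λ² - 6 - 6 = 144 - 12 ≡ 2; y = λ·(6 - 2) - 8 ≡ 1. → (2, 1)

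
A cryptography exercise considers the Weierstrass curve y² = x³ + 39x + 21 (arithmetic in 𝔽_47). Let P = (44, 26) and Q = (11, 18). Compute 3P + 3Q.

First 3P:
Repeated addition: build up to 3P.
2P: tangent at (44, 26): λ = (3·44² + 39)/(2·26) ≡ 19/5. 5⁻¹ ≡ 19 (mod 47), so λ ≡ 19·19 ≡ 32.
  x = λ² - 44 - 44 = 1024 - 88 ≡ 43; y = λ·(44 - 43) - 26 ≡ 6. → (43, 6)
3P: (43, 6) + (44, 26). λ = (26 - 6)/(44 - 43) ≡ 20/1 mod 47. 1⁻¹ ≡ 1 (mod 47) since 1·1 = 1 ≡ 1, so λ ≡ 20.
  x = λ² - 43 - 44 = 400 - 87 ≡ 31; y = λ·(43 - 31) - 6 ≡ 46. → (31, 46)
3P = (31, 46).
Next 3Q:
Repeated addition: build up to 3Q.
2Q: tangent at (11, 18): λ = (3·11² + 39)/(2·18) ≡ 26/36. 36⁻¹ ≡ 17 (mod 47), so λ ≡ 26·17 ≡ 19.
  x = λ² - 11 - 11 = 361 - 22 ≡ 10; y = λ·(11 - 10) - 18 ≡ 1. → (10, 1)
3Q: (10, 1) + (11, 18). λ = (18 - 1)/(11 - 10) ≡ 17/1 mod 47. 1⁻¹ ≡ 1 (mod 47) since 1·1 = 1 ≡ 1, so λ ≡ 17.
  x = λ² - 10 - 11 = 289 - 21 ≡ 33; y = λ·(10 - 33) - 1 ≡ 31. → (33, 31)
3Q = (33, 31).
Finally 3P + 3Q:
(31, 46) + (33, 31). λ = (31 - 46)/(33 - 31) ≡ 32/2 mod 47. 2⁻¹ ≡ 24 (mod 47), so λ ≡ 16.
  x = λ² - 31 - 33 = 256 - 64 ≡ 4; y = λ·(31 - 4) - 46 ≡ 10. → (4, 10)

(4, 10)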